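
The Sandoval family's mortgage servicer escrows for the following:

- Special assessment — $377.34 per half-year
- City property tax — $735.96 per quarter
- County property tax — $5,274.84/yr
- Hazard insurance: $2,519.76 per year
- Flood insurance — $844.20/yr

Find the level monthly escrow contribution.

Special assessment — $377.34 × 2 = $754.68/yr
City property tax — $735.96 × 4 = $2,943.84/yr
County property tax — $5,274.84/yr
Hazard insurance — $2,519.76/yr
Flood insurance — $844.20/yr
Yearly total = $754.68 + $2,943.84 + $5,274.84 + $2,519.76 + $844.20 = $12,337.32
Monthly escrow = $12,337.32 / 12 = $1,028.11

$1,028.11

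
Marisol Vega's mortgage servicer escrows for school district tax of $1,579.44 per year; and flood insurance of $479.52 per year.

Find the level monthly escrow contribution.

School district tax — $1,579.44 per year
Flood insurance — $479.52 per year
Yearly total = $1,579.44 + $479.52 = $2,058.96
Monthly = $2,058.96 / 12 = $171.58

$171.58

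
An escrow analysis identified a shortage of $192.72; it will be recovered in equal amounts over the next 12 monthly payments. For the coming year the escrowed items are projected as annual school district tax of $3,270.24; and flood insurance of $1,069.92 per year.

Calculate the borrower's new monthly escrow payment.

School district tax = $3,270.24/yr
Flood insurance = $1,069.92/yr
Yearly total = $3,270.24 + $1,069.92 = $4,340.16
Monthly escrow = $4,340.16 ÷ 12 = $361.68
Shortage per month = $192.72 / 12 = $16.06
Adjusted monthly = $361.68 + $16.06 = $377.74

$377.74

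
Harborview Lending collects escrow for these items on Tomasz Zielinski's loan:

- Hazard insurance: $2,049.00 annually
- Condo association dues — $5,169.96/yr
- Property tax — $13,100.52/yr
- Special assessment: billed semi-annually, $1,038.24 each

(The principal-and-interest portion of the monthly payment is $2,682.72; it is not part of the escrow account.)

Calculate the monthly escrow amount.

$1,866.33

Hazard insurance = $2,049.00 annually
Condo association dues = $5,169.96 annually
Property tax = $13,100.52 annually
Special assessment = $1,038.24 × 2 = $2,076.48 annually
Annual escrow total = $2,049.00 + $5,169.96 + $13,100.52 + $2,076.48 = $22,395.96
Monthly = $22,395.96 / 12 = $1,866.33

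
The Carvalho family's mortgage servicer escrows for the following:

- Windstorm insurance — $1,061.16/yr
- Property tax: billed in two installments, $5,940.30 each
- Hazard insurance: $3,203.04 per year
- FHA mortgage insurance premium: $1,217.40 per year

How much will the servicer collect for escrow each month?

Windstorm insurance = $1,061.16 annually
Property tax = $5,940.30 × 2 = $11,880.60 annually
Hazard insurance = $3,203.04 annually
FHA mortgage insurance premium = $1,217.40 annually
Total annual escrow = $1,061.16 + $11,880.60 + $3,203.04 + $1,217.40 = $17,362.20
Monthly = $17,362.20 / 12 = $1,446.85

$1,446.85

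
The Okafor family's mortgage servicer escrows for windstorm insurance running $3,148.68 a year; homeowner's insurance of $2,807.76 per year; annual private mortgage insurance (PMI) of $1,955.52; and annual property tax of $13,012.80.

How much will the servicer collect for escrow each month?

$1,743.73

Windstorm insurance = $3,148.68 per year
Homeowner's insurance = $2,807.76 per year
Private mortgage insurance (PMI) = $1,955.52 per year
Property tax = $13,012.80 per year
Total per year = $20,924.76
Per month = $20,924.76 / 12 = $1,743.73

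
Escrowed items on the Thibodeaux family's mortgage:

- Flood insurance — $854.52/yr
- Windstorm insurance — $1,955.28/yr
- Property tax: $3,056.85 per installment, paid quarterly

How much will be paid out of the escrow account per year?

$15,037.20

Flood insurance: $854.52 per year
Windstorm insurance: $1,955.28 per year
Property tax: $3,056.85 × 4 = $12,227.40 per year
Total per year = $15,037.20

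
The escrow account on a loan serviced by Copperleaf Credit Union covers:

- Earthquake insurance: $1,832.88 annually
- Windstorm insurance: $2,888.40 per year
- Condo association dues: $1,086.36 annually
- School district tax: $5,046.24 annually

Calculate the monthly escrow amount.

$904.49

Earthquake insurance: $1,832.88 annually
Windstorm insurance: $2,888.40 annually
Condo association dues: $1,086.36 annually
School district tax: $5,046.24 annually
Combined annual = $1,832.88 + $2,888.40 + $1,086.36 + $5,046.24 = $10,853.88
Per month = $10,853.88 / 12 = $904.49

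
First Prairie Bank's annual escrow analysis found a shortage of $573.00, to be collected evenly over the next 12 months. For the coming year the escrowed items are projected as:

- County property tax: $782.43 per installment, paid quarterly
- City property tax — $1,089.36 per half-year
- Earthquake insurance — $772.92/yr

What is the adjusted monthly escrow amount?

County property tax — $782.43 × 4 = $3,129.72 per year
City property tax — $1,089.36 × 2 = $2,178.72 per year
Earthquake insurance — $772.92 per year
Total per year = $6,081.36
Monthly = $6,081.36 ÷ 12 = $506.78
Shortage per month = $573.00 ÷ 12 = $47.75
Adjusted monthly = $506.78 + $47.75 = $554.53

$554.53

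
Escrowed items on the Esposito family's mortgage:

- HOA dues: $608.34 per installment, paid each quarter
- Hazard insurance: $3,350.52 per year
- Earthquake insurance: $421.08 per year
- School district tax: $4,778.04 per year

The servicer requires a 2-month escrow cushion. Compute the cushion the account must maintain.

$1,830.50

HOA dues: $608.34 × 4 = $2,433.36/yr
Hazard insurance: $3,350.52/yr
Earthquake insurance: $421.08/yr
School district tax: $4,778.04/yr
Combined annual = $10,983.00
Monthly = $10,983.00 / 12 = $915.25
Reserve = 2 × $915.25 = $1,830.50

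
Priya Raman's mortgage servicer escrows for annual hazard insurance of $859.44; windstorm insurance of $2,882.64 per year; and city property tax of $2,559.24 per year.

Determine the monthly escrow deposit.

Hazard insurance = $859.44 annually
Windstorm insurance = $2,882.64 annually
City property tax = $2,559.24 annually
Annual escrow total = $6,301.32
Base monthly escrow = $6,301.32 / 12 = $525.11

$525.11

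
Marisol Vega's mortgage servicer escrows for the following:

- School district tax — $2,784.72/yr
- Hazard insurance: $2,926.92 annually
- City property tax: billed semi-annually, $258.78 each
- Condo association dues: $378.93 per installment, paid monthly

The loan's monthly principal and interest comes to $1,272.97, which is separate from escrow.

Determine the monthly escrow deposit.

$898.03

School district tax: $2,784.72/yr
Hazard insurance: $2,926.92/yr
City property tax: $258.78 × 2 = $517.56/yr
Condo association dues: $378.93 × 12 = $4,547.16/yr
Yearly total = $2,784.72 + $2,926.92 + $517.56 + $4,547.16 = $10,776.36
Monthly escrow = $10,776.36 / 12 = $898.03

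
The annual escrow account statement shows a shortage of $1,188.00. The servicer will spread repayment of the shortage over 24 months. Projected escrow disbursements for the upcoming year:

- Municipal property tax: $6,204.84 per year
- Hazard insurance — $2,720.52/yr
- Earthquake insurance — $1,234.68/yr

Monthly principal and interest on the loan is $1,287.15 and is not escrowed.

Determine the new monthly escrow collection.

Municipal property tax: $6,204.84 annually
Hazard insurance: $2,720.52 annually
Earthquake insurance: $1,234.68 annually
Total annual escrow = $6,204.84 + $2,720.52 + $1,234.68 = $10,160.04
Monthly escrow = $10,160.04 / 12 = $846.67
Monthly shortage recovery: $1,188.00 / 24 = $49.50
New monthly escrow = $846.67 + $49.50 = $896.17

$896.17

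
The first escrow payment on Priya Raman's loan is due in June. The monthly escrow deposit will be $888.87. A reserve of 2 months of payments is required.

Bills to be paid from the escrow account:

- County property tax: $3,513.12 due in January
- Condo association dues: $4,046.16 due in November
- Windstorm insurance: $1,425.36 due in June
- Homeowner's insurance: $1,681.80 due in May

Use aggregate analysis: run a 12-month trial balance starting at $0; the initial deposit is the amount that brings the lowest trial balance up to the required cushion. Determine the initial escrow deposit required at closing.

$3,651.42

Cushion = 2 × $888.87 = $1,777.74
Trial balance (start $0, +$888.87 each month, − disbursements):
  Jun: +$888.87 − $1,425.36 → -$536.49
  Jul: +$888.87 → $352.38
  Aug: +$888.87 → $1,241.25
  Sep: +$888.87 → $2,130.12
  Oct: +$888.87 → $3,018.99
  Nov: +$888.87 − $4,046.16 → -$138.30
  Dec: +$888.87 → $750.57
  Jan: +$888.87 − $3,513.12 → -$1,873.68
  Feb: +$888.87 → -$984.81
  Mar: +$888.87 → -$95.94
  Apr: +$888.87 → $792.93
  May: +$888.87 − $1,681.80 → $0.00
Lowest trial balance = -$1,873.68 (Jan)
Initial deposit = cushion − low point = $1,777.74 − (-$1,873.68) = $3,651.42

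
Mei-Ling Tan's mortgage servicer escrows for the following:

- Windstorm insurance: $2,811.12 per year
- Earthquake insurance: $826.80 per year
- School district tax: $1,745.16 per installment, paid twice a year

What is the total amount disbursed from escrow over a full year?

Windstorm insurance — $2,811.12 per year
Earthquake insurance — $826.80 per year
School district tax — $1,745.16 × 2 = $3,490.32 per year
Total annual escrow = $2,811.12 + $826.80 + $3,490.32 = $7,128.24

$7,128.24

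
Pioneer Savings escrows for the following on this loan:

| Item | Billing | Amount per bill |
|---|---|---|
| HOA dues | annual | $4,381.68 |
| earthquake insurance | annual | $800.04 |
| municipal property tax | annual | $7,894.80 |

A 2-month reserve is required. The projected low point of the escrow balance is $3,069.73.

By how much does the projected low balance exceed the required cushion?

$890.31

HOA dues: $4,381.68 annually
Earthquake insurance: $800.04 annually
Municipal property tax: $7,894.80 annually
Combined annual = $4,381.68 + $800.04 + $7,894.80 = $13,076.52
Base monthly escrow = $13,076.52 ÷ 12 = $1,089.71
Required cushion = 2 × $1,089.71 = $2,179.42
Surplus = $3,069.73 − $2,179.42 = $890.31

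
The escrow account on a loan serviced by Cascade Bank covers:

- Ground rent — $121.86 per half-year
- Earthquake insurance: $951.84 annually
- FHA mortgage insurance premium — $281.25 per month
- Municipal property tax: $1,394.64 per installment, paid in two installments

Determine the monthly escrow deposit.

Ground rent — $121.86 × 2 = $243.72 per year
Earthquake insurance — $951.84 per year
FHA mortgage insurance premium — $281.25 × 12 = $3,375.00 per year
Municipal property tax — $1,394.64 × 2 = $2,789.28 per year
Combined annual = $243.72 + $951.84 + $3,375.00 + $2,789.28 = $7,359.84
Per month = $7,359.84 ÷ 12 = $613.32

$613.32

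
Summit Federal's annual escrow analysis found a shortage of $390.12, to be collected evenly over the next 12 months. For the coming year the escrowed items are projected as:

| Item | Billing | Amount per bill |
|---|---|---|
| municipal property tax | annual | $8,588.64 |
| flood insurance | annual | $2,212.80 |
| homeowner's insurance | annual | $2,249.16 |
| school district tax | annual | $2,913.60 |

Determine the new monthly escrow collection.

Municipal property tax — $8,588.64
Flood insurance — $2,212.80
Homeowner's insurance — $2,249.16
School district tax — $2,913.60
Total annual escrow = $15,964.20
Monthly = $15,964.20 / 12 = $1,330.35
Shortage per month = $390.12 / 12 = $32.51
New monthly escrow = $1,330.35 + $32.51 = $1,362.86

$1,362.86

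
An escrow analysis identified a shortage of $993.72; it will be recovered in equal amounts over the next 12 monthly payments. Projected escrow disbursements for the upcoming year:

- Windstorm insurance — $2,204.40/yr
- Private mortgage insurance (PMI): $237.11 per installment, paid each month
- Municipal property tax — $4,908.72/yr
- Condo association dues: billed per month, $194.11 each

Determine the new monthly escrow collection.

$1,106.79

Windstorm insurance — $2,204.40 annually
Private mortgage insurance (PMI) — $237.11 × 12 = $2,845.32 annually
Municipal property tax — $4,908.72 annually
Condo association dues — $194.11 × 12 = $2,329.32 annually
Total annual escrow = $12,287.76
Monthly escrow = $12,287.76 ÷ 12 = $1,023.98
Monthly shortage recovery: $993.72 ÷ 12 = $82.81
New monthly escrow = $1,023.98 + $82.81 = $1,106.79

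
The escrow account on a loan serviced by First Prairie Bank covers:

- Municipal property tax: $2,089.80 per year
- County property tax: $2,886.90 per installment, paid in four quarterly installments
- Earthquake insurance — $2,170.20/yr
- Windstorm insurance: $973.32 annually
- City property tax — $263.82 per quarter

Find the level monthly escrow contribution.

Municipal property tax: $2,089.80 annually
County property tax: $2,886.90 × 4 = $11,547.60 annually
Earthquake insurance: $2,170.20 annually
Windstorm insurance: $973.32 annually
City property tax: $263.82 × 4 = $1,055.28 annually
Total annual escrow = $17,836.20
Monthly escrow = $17,836.20 ÷ 12 = $1,486.35

$1,486.35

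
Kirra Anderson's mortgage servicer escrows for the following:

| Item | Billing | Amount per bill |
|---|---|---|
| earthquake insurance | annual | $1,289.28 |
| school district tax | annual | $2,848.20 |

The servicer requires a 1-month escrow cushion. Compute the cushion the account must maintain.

Earthquake insurance = $1,289.28/yr
School district tax = $2,848.20/yr
Total per year = $1,289.28 + $2,848.20 = $4,137.48
Monthly escrow = $4,137.48 / 12 = $344.79
Required cushion = 1 × $344.79 = $344.79

$344.79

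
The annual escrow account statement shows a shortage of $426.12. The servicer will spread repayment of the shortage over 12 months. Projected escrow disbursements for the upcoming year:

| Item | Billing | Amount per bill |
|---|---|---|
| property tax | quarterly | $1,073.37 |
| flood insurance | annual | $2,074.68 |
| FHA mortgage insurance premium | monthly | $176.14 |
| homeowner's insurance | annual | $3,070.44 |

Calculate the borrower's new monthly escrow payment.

$998.20

Property tax: $1,073.37 × 4 = $4,293.48 annually
Flood insurance: $2,074.68 annually
FHA mortgage insurance premium: $176.14 × 12 = $2,113.68 annually
Homeowner's insurance: $3,070.44 annually
Total annual escrow = $11,552.28
Monthly = $11,552.28 ÷ 12 = $962.69
Shortage spread = $426.12 / 12 = $35.51/mo
New monthly escrow = $962.69 + $35.51 = $998.20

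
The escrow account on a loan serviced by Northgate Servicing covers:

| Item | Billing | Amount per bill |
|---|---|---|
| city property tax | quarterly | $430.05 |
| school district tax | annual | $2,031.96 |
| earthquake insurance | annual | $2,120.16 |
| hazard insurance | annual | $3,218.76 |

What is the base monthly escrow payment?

City property tax = $430.05 × 4 = $1,720.20
School district tax = $2,031.96
Earthquake insurance = $2,120.16
Hazard insurance = $3,218.76
Yearly total = $1,720.20 + $2,031.96 + $2,120.16 + $3,218.76 = $9,091.08
Monthly = $9,091.08 ÷ 12 = $757.59

$757.59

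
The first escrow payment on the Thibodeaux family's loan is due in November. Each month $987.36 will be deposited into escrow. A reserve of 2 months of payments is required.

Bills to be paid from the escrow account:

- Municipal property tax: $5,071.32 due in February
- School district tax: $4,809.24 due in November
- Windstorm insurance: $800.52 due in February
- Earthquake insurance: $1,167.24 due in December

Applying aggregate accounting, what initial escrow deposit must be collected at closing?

$9,873.60

Cushion = 2 × $987.36 = $1,974.72
Trial balance (start $0, +$987.36 each month, − disbursements):
  Nov: +$987.36 − $4,809.24 → -$3,821.88
  Dec: +$987.36 − $1,167.24 → -$4,001.76
  Jan: +$987.36 → -$3,014.40
  Feb: +$987.36 − $5,871.84 → -$7,898.88
  Mar: +$987.36 → -$6,911.52
  Apr: +$987.36 → -$5,924.16
  May: +$987.36 → -$4,936.80
  Jun: +$987.36 → -$3,949.44
  Jul: +$987.36 → -$2,962.08
  Aug: +$987.36 → -$1,974.72
  Sep: +$987.36 → -$987.36
  Oct: +$987.36 → $0.00
Lowest trial balance = -$7,898.88 (Feb)
Initial deposit = cushion − low point = $1,974.72 − (-$7,898.88) = $9,873.60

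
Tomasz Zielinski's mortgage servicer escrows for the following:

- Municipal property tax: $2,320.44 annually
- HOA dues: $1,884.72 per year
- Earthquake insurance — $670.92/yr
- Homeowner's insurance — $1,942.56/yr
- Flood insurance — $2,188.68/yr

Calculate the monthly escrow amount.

Municipal property tax — $2,320.44/yr
HOA dues — $1,884.72/yr
Earthquake insurance — $670.92/yr
Homeowner's insurance — $1,942.56/yr
Flood insurance — $2,188.68/yr
Yearly total = $9,007.32
Base monthly escrow = $9,007.32 ÷ 12 = $750.61

$750.61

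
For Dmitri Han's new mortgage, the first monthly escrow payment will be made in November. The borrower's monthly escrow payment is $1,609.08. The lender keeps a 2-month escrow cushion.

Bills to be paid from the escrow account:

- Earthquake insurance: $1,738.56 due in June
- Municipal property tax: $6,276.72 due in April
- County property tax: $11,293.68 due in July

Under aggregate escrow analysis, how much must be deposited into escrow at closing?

Cushion = 2 × $1,609.08 = $3,218.16
Trial balance (start $0, +$1,609.08 each month, − disbursements):
  Nov: +$1,609.08 → $1,609.08
  Dec: +$1,609.08 → $3,218.16
  Jan: +$1,609.08 → $4,827.24
  Feb: +$1,609.08 → $6,436.32
  Mar: +$1,609.08 → $8,045.40
  Apr: +$1,609.08 − $6,276.72 → $3,377.76
  May: +$1,609.08 → $4,986.84
  Jun: +$1,609.08 − $1,738.56 → $4,857.36
  Jul: +$1,609.08 − $11,293.68 → -$4,827.24
  Aug: +$1,609.08 → -$3,218.16
  Sep: +$1,609.08 → -$1,609.08
  Oct: +$1,609.08 → $0.00
Lowest trial balance = -$4,827.24 (Jul)
Initial deposit = cushion − low point = $3,218.16 − (-$4,827.24) = $8,045.40

$8,045.40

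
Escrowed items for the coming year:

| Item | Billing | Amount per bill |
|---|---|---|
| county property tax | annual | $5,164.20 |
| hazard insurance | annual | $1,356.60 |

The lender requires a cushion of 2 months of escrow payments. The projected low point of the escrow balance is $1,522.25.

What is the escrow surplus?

$435.45

County property tax — $5,164.20/yr
Hazard insurance — $1,356.60/yr
Yearly total = $5,164.20 + $1,356.60 = $6,520.80
Monthly escrow = $6,520.80 ÷ 12 = $543.40
Required reserve = 2 × $543.40 = $1,086.80
Surplus = $1,522.25 − $1,086.80 = $435.45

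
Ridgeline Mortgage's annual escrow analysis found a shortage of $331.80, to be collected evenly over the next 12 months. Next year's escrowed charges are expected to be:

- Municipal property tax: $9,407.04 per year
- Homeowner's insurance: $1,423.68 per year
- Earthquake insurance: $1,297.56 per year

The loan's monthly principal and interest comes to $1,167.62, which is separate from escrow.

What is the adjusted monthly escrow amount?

$1,038.34

Municipal property tax = $9,407.04
Homeowner's insurance = $1,423.68
Earthquake insurance = $1,297.56
Yearly total = $9,407.04 + $1,423.68 + $1,297.56 = $12,128.28
Monthly = $12,128.28 / 12 = $1,010.69
Monthly shortage recovery: $331.80 ÷ 12 = $27.65
New monthly escrow = $1,010.69 + $27.65 = $1,038.34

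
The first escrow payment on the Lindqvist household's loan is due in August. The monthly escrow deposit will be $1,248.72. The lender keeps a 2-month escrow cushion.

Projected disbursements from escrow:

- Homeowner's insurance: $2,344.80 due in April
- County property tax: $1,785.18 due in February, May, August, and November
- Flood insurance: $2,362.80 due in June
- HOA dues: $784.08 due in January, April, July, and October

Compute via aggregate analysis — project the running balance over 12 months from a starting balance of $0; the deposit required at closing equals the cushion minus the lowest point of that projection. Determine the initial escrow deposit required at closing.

$3,033.90

Cushion = 2 × $1,248.72 = $2,497.44
Trial balance (start $0, +$1,248.72 each month, − disbursements):
  Aug: +$1,248.72 − $1,785.18 → -$536.46
  Sep: +$1,248.72 → $712.26
  Oct: +$1,248.72 − $784.08 → $1,176.90
  Nov: +$1,248.72 − $1,785.18 → $640.44
  Dec: +$1,248.72 → $1,889.16
  Jan: +$1,248.72 − $784.08 → $2,353.80
  Feb: +$1,248.72 − $1,785.18 → $1,817.34
  Mar: +$1,248.72 → $3,066.06
  Apr: +$1,248.72 − $3,128.88 → $1,185.90
  May: +$1,248.72 − $1,785.18 → $649.44
  Jun: +$1,248.72 − $2,362.80 → -$464.64
  Jul: +$1,248.72 − $784.08 → $0.00
Lowest trial balance = -$536.46 (Aug)
Initial deposit = cushion − low point = $2,497.44 − (-$536.46) = $3,033.90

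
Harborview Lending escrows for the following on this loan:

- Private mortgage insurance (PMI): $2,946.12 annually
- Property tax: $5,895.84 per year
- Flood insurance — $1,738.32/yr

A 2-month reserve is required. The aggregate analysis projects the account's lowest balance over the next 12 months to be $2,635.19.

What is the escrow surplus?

Private mortgage insurance (PMI) = $2,946.12 annually
Property tax = $5,895.84 annually
Flood insurance = $1,738.32 annually
Yearly total = $2,946.12 + $5,895.84 + $1,738.32 = $10,580.28
Monthly escrow = $10,580.28 / 12 = $881.69
Cushion = 2 × $881.69 = $1,763.38
Surplus = $2,635.19 − $1,763.38 = $871.81

$871.81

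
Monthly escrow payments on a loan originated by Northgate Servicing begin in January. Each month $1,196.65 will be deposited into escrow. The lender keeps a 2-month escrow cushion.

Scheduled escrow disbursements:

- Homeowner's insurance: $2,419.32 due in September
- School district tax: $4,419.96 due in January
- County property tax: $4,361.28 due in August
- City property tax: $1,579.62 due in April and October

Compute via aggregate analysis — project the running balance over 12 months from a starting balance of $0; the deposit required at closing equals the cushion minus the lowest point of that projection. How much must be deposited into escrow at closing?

Cushion = 2 × $1,196.65 = $2,393.30
Trial balance (start $0, +$1,196.65 each month, − disbursements):
  Jan: +$1,196.65 − $4,419.96 → -$3,223.31
  Feb: +$1,196.65 → -$2,026.66
  Mar: +$1,196.65 → -$830.01
  Apr: +$1,196.65 − $1,579.62 → -$1,212.98
  May: +$1,196.65 → -$16.33
  Jun: +$1,196.65 → $1,180.32
  Jul: +$1,196.65 → $2,376.97
  Aug: +$1,196.65 − $4,361.28 → -$787.66
  Sep: +$1,196.65 − $2,419.32 → -$2,010.33
  Oct: +$1,196.65 − $1,579.62 → -$2,393.30
  Nov: +$1,196.65 → -$1,196.65
  Dec: +$1,196.65 → $0.00
Lowest trial balance = -$3,223.31 (Jan)
Initial deposit = cushion − low point = $2,393.30 − (-$3,223.31) = $5,616.61

$5,616.61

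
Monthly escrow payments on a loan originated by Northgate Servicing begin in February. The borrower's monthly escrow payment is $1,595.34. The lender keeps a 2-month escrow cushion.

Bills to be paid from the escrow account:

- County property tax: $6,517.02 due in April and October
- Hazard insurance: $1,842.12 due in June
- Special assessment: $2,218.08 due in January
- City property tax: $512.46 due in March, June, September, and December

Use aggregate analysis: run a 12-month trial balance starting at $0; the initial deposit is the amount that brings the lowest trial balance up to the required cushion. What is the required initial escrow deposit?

Cushion = 2 × $1,595.34 = $3,190.68
Trial balance (start $0, +$1,595.34 each month, − disbursements):
  Feb: +$1,595.34 → $1,595.34
  Mar: +$1,595.34 − $512.46 → $2,678.22
  Apr: +$1,595.34 − $6,517.02 → -$2,243.46
  May: +$1,595.34 → -$648.12
  Jun: +$1,595.34 − $2,354.58 → -$1,407.36
  Jul: +$1,595.34 → $187.98
  Aug: +$1,595.34 → $1,783.32
  Sep: +$1,595.34 − $512.46 → $2,866.20
  Oct: +$1,595.34 − $6,517.02 → -$2,055.48
  Nov: +$1,595.34 → -$460.14
  Dec: +$1,595.34 − $512.46 → $622.74
  Jan: +$1,595.34 − $2,218.08 → $0.00
Lowest trial balance = -$2,243.46 (Apr)
Initial deposit = cushion − low point = $3,190.68 − (-$2,243.46) = $5,434.14

$5,434.14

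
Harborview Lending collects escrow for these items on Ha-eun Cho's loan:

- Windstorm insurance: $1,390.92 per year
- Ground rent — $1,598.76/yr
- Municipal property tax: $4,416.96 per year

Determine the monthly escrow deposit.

Windstorm insurance: $1,390.92 per year
Ground rent: $1,598.76 per year
Municipal property tax: $4,416.96 per year
Combined annual = $1,390.92 + $1,598.76 + $4,416.96 = $7,406.64
Base monthly escrow = $7,406.64 / 12 = $617.22

$617.22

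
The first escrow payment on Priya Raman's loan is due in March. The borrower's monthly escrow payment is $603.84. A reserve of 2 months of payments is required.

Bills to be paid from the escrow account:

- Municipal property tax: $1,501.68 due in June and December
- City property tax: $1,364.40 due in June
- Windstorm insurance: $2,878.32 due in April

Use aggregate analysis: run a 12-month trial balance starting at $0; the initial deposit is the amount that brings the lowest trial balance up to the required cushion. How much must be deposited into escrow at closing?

$4,536.72

Cushion = 2 × $603.84 = $1,207.68
Trial balance (start $0, +$603.84 each month, − disbursements):
  Mar: +$603.84 → $603.84
  Apr: +$603.84 − $2,878.32 → -$1,670.64
  May: +$603.84 → -$1,066.80
  Jun: +$603.84 − $2,866.08 → -$3,329.04
  Jul: +$603.84 → -$2,725.20
  Aug: +$603.84 → -$2,121.36
  Sep: +$603.84 → -$1,517.52
  Oct: +$603.84 → -$913.68
  Nov: +$603.84 → -$309.84
  Dec: +$603.84 − $1,501.68 → -$1,207.68
  Jan: +$603.84 → -$603.84
  Feb: +$603.84 → $0.00
Lowest trial balance = -$3,329.04 (Jun)
Initial deposit = cushion − low point = $1,207.68 − (-$3,329.04) = $4,536.72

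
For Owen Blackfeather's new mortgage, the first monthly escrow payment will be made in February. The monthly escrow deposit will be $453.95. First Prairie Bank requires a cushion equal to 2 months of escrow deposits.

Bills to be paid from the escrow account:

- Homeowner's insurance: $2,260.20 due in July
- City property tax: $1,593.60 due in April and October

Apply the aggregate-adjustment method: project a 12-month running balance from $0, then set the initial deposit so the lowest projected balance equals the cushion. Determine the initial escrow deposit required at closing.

Cushion = 2 × $453.95 = $907.90
Trial balance (start $0, +$453.95 each month, − disbursements):
  Feb: +$453.95 → $453.95
  Mar: +$453.95 → $907.90
  Apr: +$453.95 − $1,593.60 → -$231.75
  May: +$453.95 → $222.20
  Jun: +$453.95 → $676.15
  Jul: +$453.95 − $2,260.20 → -$1,130.10
  Aug: +$453.95 → -$676.15
  Sep: +$453.95 → -$222.20
  Oct: +$453.95 − $1,593.60 → -$1,361.85
  Nov: +$453.95 → -$907.90
  Dec: +$453.95 → -$453.95
  Jan: +$453.95 → $0.00
Lowest trial balance = -$1,361.85 (Oct)
Initial deposit = cushion − low point = $907.90 − (-$1,361.85) = $2,269.75

$2,269.75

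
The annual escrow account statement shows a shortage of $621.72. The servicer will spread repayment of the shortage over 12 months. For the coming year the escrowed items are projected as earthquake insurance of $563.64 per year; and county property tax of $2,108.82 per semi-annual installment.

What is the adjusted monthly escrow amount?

$450.25

Earthquake insurance — $563.64/yr
County property tax — $2,108.82 × 2 = $4,217.64/yr
Total per year = $4,781.28
Base monthly escrow = $4,781.28 ÷ 12 = $398.44
Shortage per month = $621.72 ÷ 12 = $51.81
New monthly escrow = $398.44 + $51.81 = $450.25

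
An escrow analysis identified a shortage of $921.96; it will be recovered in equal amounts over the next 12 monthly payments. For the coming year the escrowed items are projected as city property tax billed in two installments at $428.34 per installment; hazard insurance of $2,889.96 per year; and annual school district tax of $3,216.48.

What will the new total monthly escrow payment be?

$657.09

City property tax — $428.34 × 2 = $856.68/yr
Hazard insurance — $2,889.96/yr
School district tax — $3,216.48/yr
Yearly total = $6,963.12
Monthly escrow = $6,963.12 ÷ 12 = $580.26
Shortage spread = $921.96 ÷ 12 = $76.83/mo
New monthly escrow = $580.26 + $76.83 = $657.09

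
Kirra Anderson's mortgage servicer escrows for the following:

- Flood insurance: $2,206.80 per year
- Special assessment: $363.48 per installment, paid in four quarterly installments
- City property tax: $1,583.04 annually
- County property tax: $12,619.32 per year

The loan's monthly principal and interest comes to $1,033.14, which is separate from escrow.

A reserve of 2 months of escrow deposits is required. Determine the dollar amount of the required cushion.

$2,977.18

Flood insurance = $2,206.80 annually
Special assessment = $363.48 × 4 = $1,453.92 annually
City property tax = $1,583.04 annually
County property tax = $12,619.32 annually
Yearly total = $17,863.08
Per month = $17,863.08 ÷ 12 = $1,488.59
Required cushion = 2 × $1,488.59 = $2,977.18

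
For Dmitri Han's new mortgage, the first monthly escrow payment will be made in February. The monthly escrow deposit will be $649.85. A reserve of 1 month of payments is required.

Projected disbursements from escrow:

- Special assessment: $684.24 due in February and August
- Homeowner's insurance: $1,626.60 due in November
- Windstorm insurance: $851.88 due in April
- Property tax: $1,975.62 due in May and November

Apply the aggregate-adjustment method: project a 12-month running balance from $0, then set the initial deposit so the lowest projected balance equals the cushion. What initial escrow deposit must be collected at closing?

$1,949.55

Cushion = 1 × $649.85 = $649.85
Trial balance (start $0, +$649.85 each month, − disbursements):
  Feb: +$649.85 − $684.24 → -$34.39
  Mar: +$649.85 → $615.46
  Apr: +$649.85 − $851.88 → $413.43
  May: +$649.85 − $1,975.62 → -$912.34
  Jun: +$649.85 → -$262.49
  Jul: +$649.85 → $387.36
  Aug: +$649.85 − $684.24 → $352.97
  Sep: +$649.85 → $1,002.82
  Oct: +$649.85 → $1,652.67
  Nov: +$649.85 − $3,602.22 → -$1,299.70
  Dec: +$649.85 → -$649.85
  Jan: +$649.85 → $0.00
Lowest trial balance = -$1,299.70 (Nov)
Initial deposit = cushion − low point = $649.85 − (-$1,299.70) = $1,949.55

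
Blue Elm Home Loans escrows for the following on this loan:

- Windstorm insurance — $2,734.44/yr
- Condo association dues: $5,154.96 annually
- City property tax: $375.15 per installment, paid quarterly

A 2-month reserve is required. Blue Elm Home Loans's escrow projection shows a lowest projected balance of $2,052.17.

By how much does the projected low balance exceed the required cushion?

$487.17

Windstorm insurance = $2,734.44 per year
Condo association dues = $5,154.96 per year
City property tax = $375.15 × 4 = $1,500.60 per year
Yearly total = $2,734.44 + $5,154.96 + $1,500.60 = $9,390.00
Monthly = $9,390.00 / 12 = $782.50
Cushion = 2 × $782.50 = $1,565.00
Surplus = $2,052.17 − $1,565.00 = $487.17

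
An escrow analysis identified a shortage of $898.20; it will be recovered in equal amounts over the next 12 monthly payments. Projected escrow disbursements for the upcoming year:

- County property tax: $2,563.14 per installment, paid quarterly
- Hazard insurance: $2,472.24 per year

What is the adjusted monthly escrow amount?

County property tax — $2,563.14 × 4 = $10,252.56/yr
Hazard insurance — $2,472.24/yr
Annual escrow total = $10,252.56 + $2,472.24 = $12,724.80
Monthly escrow = $12,724.80 / 12 = $1,060.40
Shortage spread = $898.20 ÷ 12 = $74.85/mo
New monthly escrow = $1,060.40 + $74.85 = $1,135.25

$1,135.25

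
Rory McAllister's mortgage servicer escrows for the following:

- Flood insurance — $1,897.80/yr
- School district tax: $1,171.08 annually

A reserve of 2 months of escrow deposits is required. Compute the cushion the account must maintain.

$511.48

Flood insurance = $1,897.80 annually
School district tax = $1,171.08 annually
Total annual escrow = $3,068.88
Monthly escrow = $3,068.88 ÷ 12 = $255.74
Required cushion = 2 × $255.74 = $511.48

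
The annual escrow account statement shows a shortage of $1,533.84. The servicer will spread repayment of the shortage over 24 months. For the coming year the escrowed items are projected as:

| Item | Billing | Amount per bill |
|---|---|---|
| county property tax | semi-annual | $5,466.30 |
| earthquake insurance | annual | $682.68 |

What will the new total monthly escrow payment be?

$1,031.85

County property tax: $5,466.30 × 2 = $10,932.60 per year
Earthquake insurance: $682.68 per year
Total per year = $10,932.60 + $682.68 = $11,615.28
Monthly escrow = $11,615.28 ÷ 12 = $967.94
Shortage per month = $1,533.84 / 24 = $63.91
Adjusted monthly = $967.94 + $63.91 = $1,031.85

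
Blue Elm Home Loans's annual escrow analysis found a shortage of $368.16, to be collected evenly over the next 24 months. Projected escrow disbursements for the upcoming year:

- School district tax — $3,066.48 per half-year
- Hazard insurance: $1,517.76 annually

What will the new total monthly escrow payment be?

School district tax — $3,066.48 × 2 = $6,132.96 per year
Hazard insurance — $1,517.76 per year
Total annual escrow = $6,132.96 + $1,517.76 = $7,650.72
Monthly = $7,650.72 ÷ 12 = $637.56
Shortage per month = $368.16 ÷ 24 = $15.34
New monthly escrow = $637.56 + $15.34 = $652.90

$652.90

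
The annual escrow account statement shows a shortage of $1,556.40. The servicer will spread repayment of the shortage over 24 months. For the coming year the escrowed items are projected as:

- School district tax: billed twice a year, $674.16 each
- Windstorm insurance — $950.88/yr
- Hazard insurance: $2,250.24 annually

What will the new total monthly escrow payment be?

School district tax — $674.16 × 2 = $1,348.32 annually
Windstorm insurance — $950.88 annually
Hazard insurance — $2,250.24 annually
Combined annual = $1,348.32 + $950.88 + $2,250.24 = $4,549.44
Base monthly escrow = $4,549.44 ÷ 12 = $379.12
Monthly shortage recovery: $1,556.40 ÷ 24 = $64.85
New monthly escrow = $379.12 + $64.85 = $443.97

$443.97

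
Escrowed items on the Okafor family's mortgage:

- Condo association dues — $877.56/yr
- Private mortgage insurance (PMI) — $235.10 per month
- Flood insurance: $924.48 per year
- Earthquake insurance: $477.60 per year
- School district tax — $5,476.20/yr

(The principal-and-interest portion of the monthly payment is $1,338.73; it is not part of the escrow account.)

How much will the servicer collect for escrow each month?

$881.42

Condo association dues = $877.56 per year
Private mortgage insurance (PMI) = $235.10 × 12 = $2,821.20 per year
Flood insurance = $924.48 per year
Earthquake insurance = $477.60 per year
School district tax = $5,476.20 per year
Annual escrow total = $877.56 + $2,821.20 + $924.48 + $477.60 + $5,476.20 = $10,577.04
Monthly = $10,577.04 / 12 = $881.42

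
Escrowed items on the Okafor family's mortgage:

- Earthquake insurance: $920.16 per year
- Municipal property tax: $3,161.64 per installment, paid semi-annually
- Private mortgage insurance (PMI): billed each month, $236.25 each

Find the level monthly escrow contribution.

$839.87

Earthquake insurance: $920.16 annually
Municipal property tax: $3,161.64 × 2 = $6,323.28 annually
Private mortgage insurance (PMI): $236.25 × 12 = $2,835.00 annually
Total annual escrow = $920.16 + $6,323.28 + $2,835.00 = $10,078.44
Base monthly escrow = $10,078.44 ÷ 12 = $839.87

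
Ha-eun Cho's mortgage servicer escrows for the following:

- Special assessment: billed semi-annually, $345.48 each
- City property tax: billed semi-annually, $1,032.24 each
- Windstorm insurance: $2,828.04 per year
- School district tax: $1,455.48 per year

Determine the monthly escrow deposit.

$586.58

Special assessment = $345.48 × 2 = $690.96 annually
City property tax = $1,032.24 × 2 = $2,064.48 annually
Windstorm insurance = $2,828.04 annually
School district tax = $1,455.48 annually
Total per year = $690.96 + $2,064.48 + $2,828.04 + $1,455.48 = $7,038.96
Monthly escrow = $7,038.96 ÷ 12 = $586.58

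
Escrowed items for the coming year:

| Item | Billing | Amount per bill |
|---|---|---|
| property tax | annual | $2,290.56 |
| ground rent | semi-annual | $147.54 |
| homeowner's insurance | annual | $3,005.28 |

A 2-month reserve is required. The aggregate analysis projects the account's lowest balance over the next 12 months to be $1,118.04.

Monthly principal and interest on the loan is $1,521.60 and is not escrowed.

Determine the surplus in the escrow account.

$186.22

Property tax = $2,290.56 per year
Ground rent = $147.54 × 2 = $295.08 per year
Homeowner's insurance = $3,005.28 per year
Total per year = $5,590.92
Monthly escrow = $5,590.92 / 12 = $465.91
Required cushion = 2 × $465.91 = $931.82
Surplus = $1,118.04 − $931.82 = $186.22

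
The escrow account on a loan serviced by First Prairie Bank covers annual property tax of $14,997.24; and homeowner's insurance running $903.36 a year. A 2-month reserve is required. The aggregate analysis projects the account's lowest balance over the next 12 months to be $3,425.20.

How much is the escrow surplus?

$775.10

Property tax — $14,997.24
Homeowner's insurance — $903.36
Total per year = $14,997.24 + $903.36 = $15,900.60
Base monthly escrow = $15,900.60 / 12 = $1,325.05
Required cushion = 2 × $1,325.05 = $2,650.10
Excess over cushion: $3,425.20 − $2,650.10 = $775.10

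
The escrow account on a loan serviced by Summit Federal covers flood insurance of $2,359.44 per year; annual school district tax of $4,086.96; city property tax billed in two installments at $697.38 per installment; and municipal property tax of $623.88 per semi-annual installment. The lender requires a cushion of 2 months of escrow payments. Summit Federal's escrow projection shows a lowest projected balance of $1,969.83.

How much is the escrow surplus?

$455.01

Flood insurance: $2,359.44 annually
School district tax: $4,086.96 annually
City property tax: $697.38 × 2 = $1,394.76 annually
Municipal property tax: $623.88 × 2 = $1,247.76 annually
Yearly total = $2,359.44 + $4,086.96 + $1,394.76 + $1,247.76 = $9,088.92
Base monthly escrow = $9,088.92 / 12 = $757.41
Required reserve = 2 × $757.41 = $1,514.82
Excess over cushion: $1,969.83 − $1,514.82 = $455.01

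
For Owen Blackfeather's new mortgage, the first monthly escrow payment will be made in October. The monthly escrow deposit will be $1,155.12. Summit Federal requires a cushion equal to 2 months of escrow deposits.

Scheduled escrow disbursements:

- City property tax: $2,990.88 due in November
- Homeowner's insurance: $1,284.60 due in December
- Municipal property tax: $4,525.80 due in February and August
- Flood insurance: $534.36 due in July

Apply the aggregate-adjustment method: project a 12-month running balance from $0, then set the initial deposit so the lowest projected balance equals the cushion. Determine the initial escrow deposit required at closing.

Cushion = 2 × $1,155.12 = $2,310.24
Trial balance (start $0, +$1,155.12 each month, − disbursements):
  Oct: +$1,155.12 → $1,155.12
  Nov: +$1,155.12 − $2,990.88 → -$680.64
  Dec: +$1,155.12 − $1,284.60 → -$810.12
  Jan: +$1,155.12 → $345.00
  Feb: +$1,155.12 − $4,525.80 → -$3,025.68
  Mar: +$1,155.12 → -$1,870.56
  Apr: +$1,155.12 → -$715.44
  May: +$1,155.12 → $439.68
  Jun: +$1,155.12 → $1,594.80
  Jul: +$1,155.12 − $534.36 → $2,215.56
  Aug: +$1,155.12 − $4,525.80 → -$1,155.12
  Sep: +$1,155.12 → $0.00
Lowest trial balance = -$3,025.68 (Feb)
Initial deposit = cushion − low point = $2,310.24 − (-$3,025.68) = $5,335.92

$5,335.92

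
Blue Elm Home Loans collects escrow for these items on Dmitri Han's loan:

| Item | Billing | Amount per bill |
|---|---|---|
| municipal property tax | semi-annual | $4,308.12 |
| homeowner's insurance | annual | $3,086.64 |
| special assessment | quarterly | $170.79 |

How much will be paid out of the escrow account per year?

$12,386.04

Municipal property tax — $4,308.12 × 2 = $8,616.24 per year
Homeowner's insurance — $3,086.64 per year
Special assessment — $170.79 × 4 = $683.16 per year
Yearly total = $8,616.24 + $3,086.64 + $683.16 = $12,386.04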